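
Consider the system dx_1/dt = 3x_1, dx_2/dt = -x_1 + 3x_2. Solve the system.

x_1(t) = -K_2e^(3t), x_2(t) = K_1e^(3t) + K_2te^(3t)

Coefficient matrix A = [[3, 0], [-1, 3]].
Characteristic polynomial det(A - λI) = λ^2 - 6λ + 9 = 0.
Single eigenvalue λ = 3 with algebraic multiplicity 2.
Eigenvector v = (0,1); generalized eigenvector w with (A-λI)w=v is (-1,0).
General solution: e^(3t)[K_1·v + K_2·(t·v + w)].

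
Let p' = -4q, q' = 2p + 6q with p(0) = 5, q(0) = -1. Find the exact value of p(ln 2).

-16

A = [[0,-4],[2,6]]; eigenvalues λ = 4, 2.
Eigenvectors: (1,-1) for λ=4, (-2,1) for λ=2.
From the initial condition, c_1 = -3, c_2 = -4.
p(ln 2) = (-3)(2^4)(1) + (-4)(2^2)(-2) = -16.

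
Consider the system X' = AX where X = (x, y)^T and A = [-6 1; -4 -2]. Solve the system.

Coefficient matrix A = [[-6, 1], [-4, -2]].
Characteristic polynomial det(A - λI) = λ^2 + 8λ + 16 = 0.
Single eigenvalue λ = -4 with algebraic multiplicity 2.
Eigenvector v = (-1,-2); generalized eigenvector w with (A-λI)w=v is (-1,-3).
General solution: e^(-4t)[K_1·v + K_2·(t·v + w)].

x(t) = -K_1e^(-4t) - K_2te^(-4t) - K_2e^(-4t), y(t) = -2K_1e^(-4t) - 2K_2te^(-4t) - 3K_2e^(-4t)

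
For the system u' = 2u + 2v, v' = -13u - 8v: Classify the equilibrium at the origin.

A = [[2,2],[-13,-8]]; det(A-λI) = λ^2 + 6λ + 10.
λ = -3 ± i: negative real part.

stable spiral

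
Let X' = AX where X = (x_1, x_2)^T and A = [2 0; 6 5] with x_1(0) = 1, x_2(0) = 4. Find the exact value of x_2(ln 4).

A = [[2,0],[6,5]]; eigenvalues λ = 5, 2.
Eigenvectors: (0,1) for λ=5, (-1,2) for λ=2.
From the initial condition, c_1 = 6, c_2 = -1.
x_2(ln 4) = (6)(4^5)(1) + (-1)(4^2)(2) = 6112.

6112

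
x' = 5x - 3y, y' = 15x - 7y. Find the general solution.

Coefficient matrix A = [[5, -3], [15, -7]].
Characteristic polynomial det(A - λI) = λ^2 + 2λ + 10 = 0.
Eigenvalues λ = -1 ± 3i (complex conjugate pair).
For λ=-1+3i: an eigenvector is (0,-1) - i(1,2) = (0 - i, -1 - 2i).
A real fundamental pair from Re and Im of e^((-1+3i)t)v: X_1 = e^(-t)(cos(3t)·(0,-1) + sin(3t)·(1,2)), X_2 = e^(-t)(sin(3t)·(0,-1) - cos(3t)·(1,2)).
General solution: c_1X_1 + c_2X_2.

x(t) = c_1e^(-t)sin(3t) - c_2e^(-t)cos(3t), y(t) = 2c_1e^(-t)sin(3t) - c_1e^(-t)cos(3t) - c_2e^(-t)sin(3t) - 2c_2e^(-t)cos(3t)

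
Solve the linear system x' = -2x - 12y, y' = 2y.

Coefficient matrix A = [[-2, -12], [0, 2]].
Characteristic polynomial det(A - λI) = λ^2 - 4 = 0.
Eigenvalues λ = 2, -2.
For λ=2: (A-λI) row 1 is [-4, -12], so an eigenvector is (3, -1).
For λ=-2: (A-λI) row 1 is [0, -12], so an eigenvector is (-1, 0).
General solution: C_1e^(2t)(3,-1) + C_2e^(-2t)(-1,0).

x(t) = 3C_1e^(2t) - C_2e^(-2t), y(t) = -C_1e^(2t)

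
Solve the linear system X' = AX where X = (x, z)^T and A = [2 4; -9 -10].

x(t) = 2C_1e^(-4t) + 2C_2te^(-4t) - C_2e^(-4t), z(t) = -3C_1e^(-4t) - 3C_2te^(-4t) + 2C_2e^(-4t)

Coefficient matrix A = [[2, 4], [-9, -10]].
Characteristic polynomial det(A - λI) = λ^2 + 8λ + 16 = 0.
Single eigenvalue λ = -4 with algebraic multiplicity 2.
Eigenvector v = (2,-3); generalized eigenvector w with (A-λI)w=v is (-1,2).
General solution: e^(-4t)[C_1·v + C_2·(t·v + w)].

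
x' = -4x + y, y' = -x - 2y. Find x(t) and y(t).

x(t) = K_1e^(-3t) + K_2te^(-3t) + 2K_2e^(-3t), y(t) = K_1e^(-3t) + K_2te^(-3t) + 3K_2e^(-3t)

Coefficient matrix A = [[-4, 1], [-1, -2]].
Characteristic polynomial det(A - λI) = λ^2 + 6λ + 9 = 0.
Single eigenvalue λ = -3 with algebraic multiplicity 2.
Eigenvector v = (1,1); generalized eigenvector w with (A-λI)w=v is (2,3).
General solution: e^(-3t)[K_1·v + K_2·(t·v + w)].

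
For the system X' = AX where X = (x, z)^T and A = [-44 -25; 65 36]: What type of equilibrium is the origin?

A = [[-44,-25],[65,36]]; det(A-λI) = λ^2 + 8λ + 41.
λ = -4 ± 5i: negative real part.

stable spiral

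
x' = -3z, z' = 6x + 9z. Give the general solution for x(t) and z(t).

x(t) = -K_1e^(6t) - K_2e^(3t), z(t) = 2K_1e^(6t) + K_2e^(3t)

Coefficient matrix A = [[0, -3], [6, 9]].
Characteristic polynomial det(A - λI) = λ^2 - 9λ + 18 = 0.
Eigenvalues λ = 6, 3.
For λ=6: (A-λI) row 1 is [-6, -3], so an eigenvector is (-1, 2).
For λ=3: (A-λI) row 1 is [-3, -3], so an eigenvector is (-1, 1).
General solution: K_1e^(6t)(-1,2) + K_2e^(3t)(-1,1).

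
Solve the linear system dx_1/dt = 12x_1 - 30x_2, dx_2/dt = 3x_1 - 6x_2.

x_1(t) = -K_1e^(3t)sin(3t) + 3K_1e^(3t)cos(3t) + 3K_2e^(3t)sin(3t) + K_2e^(3t)cos(3t), x_2(t) = K_1e^(3t)cos(3t) + K_2e^(3t)sin(3t)

Coefficient matrix A = [[12, -30], [3, -6]].
Characteristic polynomial det(A - λI) = λ^2 - 6λ + 18 = 0.
Eigenvalues λ = 3 ± 3i (complex conjugate pair).
For λ=3+3i: an eigenvector is (3,1) - i(-1,0) = (3 + i, 1).
A real fundamental pair from Re and Im of e^((3+3i)t)v: X_1 = e^(3t)(cos(3t)·(3,1) + sin(3t)·(-1,0)), X_2 = e^(3t)(sin(3t)·(3,1) - cos(3t)·(-1,0)).
General solution: K_1X_1 + K_2X_2.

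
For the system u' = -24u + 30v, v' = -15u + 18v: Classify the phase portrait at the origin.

A = [[-24,30],[-15,18]]; det(A-λI) = λ^2 + 6λ + 18.
λ = -3 ± 3i: negative real part.

stable spiral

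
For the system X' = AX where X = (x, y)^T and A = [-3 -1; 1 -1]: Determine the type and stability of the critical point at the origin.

A = [[-3,-1],[1,-1]]; det(A-λI) = λ^2 + 4λ + 4.
repeated λ = -2 with a single eigenvector.

stable improper node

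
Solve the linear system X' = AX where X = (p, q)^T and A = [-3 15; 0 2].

Coefficient matrix A = [[-3, 15], [0, 2]].
Characteristic polynomial det(A - λI) = λ^2 + λ - 6 = 0.
Eigenvalues λ = -3, 2.
For λ=-3: (A-λI) row 1 is [0, 15], so an eigenvector is (1, 0).
For λ=2: (A-λI) row 1 is [-5, 15], so an eigenvector is (3, 1).
General solution: K_1e^(-3t)(1,0) + K_2e^(2t)(3,1).

p(t) = K_1e^(-3t) + 3K_2e^(2t), q(t) = K_2e^(2t)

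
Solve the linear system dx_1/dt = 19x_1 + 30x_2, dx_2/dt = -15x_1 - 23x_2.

Coefficient matrix A = [[19, 30], [-15, -23]].
Characteristic polynomial det(A - λI) = λ^2 + 4λ + 13 = 0.
Eigenvalues λ = -2 ± 3i (complex conjugate pair).
For λ=-2+3i: an eigenvector is (-3,2) - i(-1,1) = (-3 + i, 2 - i).
A real fundamental pair from Re and Im of e^((-2+3i)t)v: X_1 = e^(-2t)(cos(3t)·(-3,2) + sin(3t)·(-1,1)), X_2 = e^(-2t)(sin(3t)·(-3,2) - cos(3t)·(-1,1)).
General solution: C_1X_1 + C_2X_2.

x_1(t) = -C_1e^(-2t)sin(3t) - 3C_1e^(-2t)cos(3t) - 3C_2e^(-2t)sin(3t) + C_2e^(-2t)cos(3t), x_2(t) = C_1e^(-2t)sin(3t) + 2C_1e^(-2t)cos(3t) + 2C_2e^(-2t)sin(3t) - C_2e^(-2t)cos(3t)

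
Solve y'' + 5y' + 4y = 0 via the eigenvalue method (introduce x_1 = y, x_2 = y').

Let x_1 = y, x_2 = y'. Then x_1' = x_2 and x_2' = -4x_1 - 5x_2.
A = [[0,1],[-4,-5]]; det(A-λI) = λ^2 + 5λ + 4.
Eigenvalues λ = -1, -4 with eigenvectors (1,-1), (1,-4).

y(t) = c_1e^(-t) + c_2e^(-4t)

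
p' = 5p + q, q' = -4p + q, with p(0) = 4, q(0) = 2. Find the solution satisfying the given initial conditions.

p(t) = 10te^(3t) + 4e^(3t), q(t) = -20te^(3t) + 2e^(3t)

Coefficient matrix A = [[5, 1], [-4, 1]].
Characteristic polynomial det(A - λI) = λ^2 - 6λ + 9 = 0.
Single eigenvalue λ = 3 with algebraic multiplicity 2.
Eigenvector v = (1,-2); generalized eigenvector w with (A-λI)w=v is (2,-3).
General solution: e^(3t)[K_1·v + K_2·(t·v + w)].
Applying p(0)=4, q(0)=2 gives K_1=-16, K_2=10.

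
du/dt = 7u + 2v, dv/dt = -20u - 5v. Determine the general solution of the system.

Coefficient matrix A = [[7, 2], [-20, -5]].
Characteristic polynomial det(A - λI) = λ^2 - 2λ + 5 = 0.
Eigenvalues λ = 1 ± 2i (complex conjugate pair).
For λ=1+2i: an eigenvector is (1,-3) - i(0,-1) = (1, -3 + i).
A real fundamental pair from Re and Im of e^((1+2i)t)v: X_1 = e^(t)(cos(2t)·(1,-3) + sin(2t)·(0,-1)), X_2 = e^(t)(sin(2t)·(1,-3) - cos(2t)·(0,-1)).
General solution: C_1X_1 + C_2X_2.

u(t) = C_1e^(t)cos(2t) + C_2e^(t)sin(2t), v(t) = -C_1e^(t)sin(2t) - 3C_1e^(t)cos(2t) - 3C_2e^(t)sin(2t) + C_2e^(t)cos(2t)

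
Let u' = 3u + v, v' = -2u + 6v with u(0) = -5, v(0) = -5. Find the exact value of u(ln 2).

A = [[3,1],[-2,6]]; eigenvalues λ = 5, 4.
Eigenvectors: (1,2) for λ=5, (-1,-1) for λ=4.
From the initial condition, c_1 = 0, c_2 = 5.
u(ln 2) = (0)(2^5)(1) + (5)(2^4)(-1) = -80.

-80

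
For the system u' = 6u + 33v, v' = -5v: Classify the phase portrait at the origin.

saddle

A = [[6,33],[0,-5]]; det(A-λI) = λ^2 - λ - 30.
λ = 6, -5: opposite signs.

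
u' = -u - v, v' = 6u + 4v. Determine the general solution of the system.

u(t) = -c_1e^(t) - c_2e^(2t), v(t) = 2c_1e^(t) + 3c_2e^(2t)

Coefficient matrix A = [[-1, -1], [6, 4]].
Characteristic polynomial det(A - λI) = λ^2 - 3λ + 2 = 0.
Eigenvalues λ = 1, 2.
For λ=1: (A-λI) row 1 is [-2, -1], so an eigenvector is (-1, 2).
For λ=2: (A-λI) row 1 is [-3, -1], so an eigenvector is (-1, 3).
General solution: c_1e^(t)(-1,2) + c_2e^(2t)(-1,3).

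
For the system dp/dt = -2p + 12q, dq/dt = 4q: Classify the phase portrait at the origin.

saddle

A = [[-2,12],[0,4]]; det(A-λI) = λ^2 - 2λ - 8.
λ = 4, -2: opposite signs.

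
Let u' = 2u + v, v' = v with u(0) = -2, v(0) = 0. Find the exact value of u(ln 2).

-8

A = [[2,1],[0,1]]; eigenvalues λ = 1, 2.
Eigenvectors: (1,-1) for λ=1, (1,0) for λ=2.
From the initial condition, c_1 = 0, c_2 = -2.
u(ln 2) = (0)(2^1)(1) + (-2)(2^2)(1) = -8.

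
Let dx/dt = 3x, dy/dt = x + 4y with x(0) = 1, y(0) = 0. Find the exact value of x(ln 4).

A = [[3,0],[1,4]]; eigenvalues λ = 3, 4.
Eigenvectors: (1,-1) for λ=3, (0,-1) for λ=4.
From the initial condition, c_1 = 1, c_2 = -1.
x(ln 4) = (1)(4^3)(1) + (-1)(4^4)(0) = 64.

64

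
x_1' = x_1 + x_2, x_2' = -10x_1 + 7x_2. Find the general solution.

Coefficient matrix A = [[1, 1], [-10, 7]].
Characteristic polynomial det(A - λI) = λ^2 - 8λ + 17 = 0.
Eigenvalues λ = 4 ± i (complex conjugate pair).
For λ=4+i: an eigenvector is (-1,-3) - i(0,1) = (-1, -3 - i).
A real fundamental pair from Re and Im of e^((4+i)t)v: X_1 = e^(4t)(cos(t)·(-1,-3) + sin(t)·(0,1)), X_2 = e^(4t)(sin(t)·(-1,-3) - cos(t)·(0,1)).
General solution: c_1X_1 + c_2X_2.

x_1(t) = -c_1e^(4t)cos(t) - c_2e^(4t)sin(t), x_2(t) = c_1e^(4t)sin(t) - 3c_1e^(4t)cos(t) - 3c_2e^(4t)sin(t) - c_2e^(4t)cos(t)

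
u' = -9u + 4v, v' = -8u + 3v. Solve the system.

u(t) = K_1e^(-t) - K_2e^(-5t), v(t) = 2K_1e^(-t) - K_2e^(-5t)

Coefficient matrix A = [[-9, 4], [-8, 3]].
Characteristic polynomial det(A - λI) = λ^2 + 6λ + 5 = 0.
Eigenvalues λ = -1, -5.
For λ=-1: (A-λI) row 1 is [-8, 4], so an eigenvector is (1, 2).
For λ=-5: (A-λI) row 1 is [-4, 4], so an eigenvector is (-1, -1).
General solution: K_1e^(-t)(1,2) + K_2e^(-5t)(-1,-1).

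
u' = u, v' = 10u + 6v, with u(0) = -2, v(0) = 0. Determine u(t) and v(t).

u(t) = -2e^(t), v(t) = -4e^(6t) + 4e^(t)

Coefficient matrix A = [[1, 0], [10, 6]].
Characteristic polynomial det(A - λI) = λ^2 - 7λ + 6 = 0.
Eigenvalues λ = 6, 1.
For λ=6: (A-λI) row 1 is [-5, 0], so an eigenvector is (0, -1).
For λ=1: (A-λI) row 2 is [10, 5], so an eigenvector is (1, -2).
General solution: C_1e^(6t)(0,-1) + C_2e^(t)(1,-2).
Applying u(0)=-2, v(0)=0 gives C_1=4, C_2=-2.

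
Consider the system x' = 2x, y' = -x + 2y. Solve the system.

Coefficient matrix A = [[2, 0], [-1, 2]].
Characteristic polynomial det(A - λI) = λ^2 - 4λ + 4 = 0.
Single eigenvalue λ = 2 with algebraic multiplicity 2.
Eigenvector v = (0,1); generalized eigenvector w with (A-λI)w=v is (-1,3).
General solution: e^(2t)[c_1·v + c_2·(t·v + w)].

x(t) = -c_2e^(2t), y(t) = c_1e^(2t) + c_2te^(2t) + 3c_2e^(2t)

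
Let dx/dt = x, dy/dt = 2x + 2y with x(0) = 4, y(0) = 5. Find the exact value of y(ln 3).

A = [[1,0],[2,2]]; eigenvalues λ = 1, 2.
Eigenvectors: (-1,2) for λ=1, (0,1) for λ=2.
From the initial condition, c_1 = -4, c_2 = 13.
y(ln 3) = (-4)(3^1)(2) + (13)(3^2)(1) = 93.

93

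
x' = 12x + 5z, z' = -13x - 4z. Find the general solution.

Coefficient matrix A = [[12, 5], [-13, -4]].
Characteristic polynomial det(A - λI) = λ^2 - 8λ + 17 = 0.
Eigenvalues λ = 4 ± i (complex conjugate pair).
For λ=4+i: an eigenvector is (2,-3) - i(1,-2) = (2 - i, -3 + 2i).
A real fundamental pair from Re and Im of e^((4+i)t)v: X_1 = e^(4t)(cos(t)·(2,-3) + sin(t)·(1,-2)), X_2 = e^(4t)(sin(t)·(2,-3) - cos(t)·(1,-2)).
General solution: K_1X_1 + K_2X_2.

x(t) = K_1e^(4t)sin(t) + 2K_1e^(4t)cos(t) + 2K_2e^(4t)sin(t) - K_2e^(4t)cos(t), z(t) = -2K_1e^(4t)sin(t) - 3K_1e^(4t)cos(t) - 3K_2e^(4t)sin(t) + 2K_2e^(4t)cos(t)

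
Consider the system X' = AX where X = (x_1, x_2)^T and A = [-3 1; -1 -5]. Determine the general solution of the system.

Coefficient matrix A = [[-3, 1], [-1, -5]].
Characteristic polynomial det(A - λI) = λ^2 + 8λ + 16 = 0.
Single eigenvalue λ = -4 with algebraic multiplicity 2.
Eigenvector v = (1,-1); generalized eigenvector w with (A-λI)w=v is (2,-1).
General solution: e^(-4t)[K_1·v + K_2·(t·v + w)].

x_1(t) = K_1e^(-4t) + K_2te^(-4t) + 2K_2e^(-4t), x_2(t) = -K_1e^(-4t) - K_2te^(-4t) - K_2e^(-4t)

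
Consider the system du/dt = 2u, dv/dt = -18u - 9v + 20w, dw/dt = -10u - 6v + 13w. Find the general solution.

u(t) = C_2e^(2t), v(t) = 5C_1e^(3t) + 2C_2e^(2t) - 2C_3e^(t), w(t) = 3C_1e^(3t) + 2C_2e^(2t) - C_3e^(t)

Coefficient matrix A = [[2, 0, 0], [-18, -9, 20], [-10, -6, 13]].
det(A - λI) = 0 gives eigenvalues λ = 3, 2, 1.
For λ=3: eigenvector (0,5,3).
For λ=2: eigenvector (1,2,2).
For λ=1: eigenvector (0,-2,-1).
General solution: C_1e^(3t)(0,5,3) + C_2e^(2t)(1,2,2) + C_3e^(t)(0,-2,-1).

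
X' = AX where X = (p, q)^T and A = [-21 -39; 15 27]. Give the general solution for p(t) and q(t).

Coefficient matrix A = [[-21, -39], [15, 27]].
Characteristic polynomial det(A - λI) = λ^2 - 6λ + 18 = 0.
Eigenvalues λ = 3 ± 3i (complex conjugate pair).
For λ=3+3i: an eigenvector is (-2,1) - i(3,-2) = (-2 - 3i, 1 + 2i).
A real fundamental pair from Re and Im of e^((3+3i)t)v: X_1 = e^(3t)(cos(3t)·(-2,1) + sin(3t)·(3,-2)), X_2 = e^(3t)(sin(3t)·(-2,1) - cos(3t)·(3,-2)).
General solution: K_1X_1 + K_2X_2.

p(t) = 3K_1e^(3t)sin(3t) - 2K_1e^(3t)cos(3t) - 2K_2e^(3t)sin(3t) - 3K_2e^(3t)cos(3t), q(t) = -2K_1e^(3t)sin(3t) + K_1e^(3t)cos(3t) + K_2e^(3t)sin(3t) + 2K_2e^(3t)cos(3t)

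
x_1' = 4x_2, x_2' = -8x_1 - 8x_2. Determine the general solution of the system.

x_1(t) = C_1e^(-4t)sin(4t) - C_2e^(-4t)cos(4t), x_2(t) = -C_1e^(-4t)sin(4t) + C_1e^(-4t)cos(4t) + C_2e^(-4t)sin(4t) + C_2e^(-4t)cos(4t)

Coefficient matrix A = [[0, 4], [-8, -8]].
Characteristic polynomial det(A - λI) = λ^2 + 8λ + 32 = 0.
Eigenvalues λ = -4 ± 4i (complex conjugate pair).
For λ=-4+4i: an eigenvector is (0,1) - i(1,-1) = (0 - i, 1 + i).
A real fundamental pair from Re and Im of e^((-4+4i)t)v: X_1 = e^(-4t)(cos(4t)·(0,1) + sin(4t)·(1,-1)), X_2 = e^(-4t)(sin(4t)·(0,1) - cos(4t)·(1,-1)).
General solution: C_1X_1 + C_2X_2.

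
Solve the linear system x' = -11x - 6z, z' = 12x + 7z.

x(t) = -C_1e^(-5t) + C_2e^(t), z(t) = C_1e^(-5t) - 2C_2e^(t)

Coefficient matrix A = [[-11, -6], [12, 7]].
Characteristic polynomial det(A - λI) = λ^2 + 4λ - 5 = 0.
Eigenvalues λ = -5, 1.
For λ=-5: (A-λI) row 1 is [-6, -6], so an eigenvector is (-1, 1).
For λ=1: (A-λI) row 1 is [-12, -6], so an eigenvector is (1, -2).
General solution: C_1e^(-5t)(-1,1) + C_2e^(t)(1,-2).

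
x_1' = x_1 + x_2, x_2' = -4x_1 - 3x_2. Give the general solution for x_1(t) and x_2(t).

x_1(t) = -C_1e^(-t) - C_2te^(-t), x_2(t) = 2C_1e^(-t) + 2C_2te^(-t) - C_2e^(-t)

Coefficient matrix A = [[1, 1], [-4, -3]].
Characteristic polynomial det(A - λI) = λ^2 + 2λ + 1 = 0.
Single eigenvalue λ = -1 with algebraic multiplicity 2.
Eigenvector v = (-1,2); generalized eigenvector w with (A-λI)w=v is (0,-1).
General solution: e^(-t)[C_1·v + C_2·(t·v + w)].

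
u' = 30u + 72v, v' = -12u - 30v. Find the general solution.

u(t) = -2C_1e^(-6t) - 3C_2e^(6t), v(t) = C_1e^(-6t) + C_2e^(6t)

Coefficient matrix A = [[30, 72], [-12, -30]].
Characteristic polynomial det(A - λI) = λ^2 - 36 = 0.
Eigenvalues λ = -6, 6.
For λ=-6: (A-λI) row 1 is [36, 72], so an eigenvector is (-2, 1).
For λ=6: (A-λI) row 1 is [24, 72], so an eigenvector is (-3, 1).
General solution: C_1e^(-6t)(-2,1) + C_2e^(6t)(-3,1).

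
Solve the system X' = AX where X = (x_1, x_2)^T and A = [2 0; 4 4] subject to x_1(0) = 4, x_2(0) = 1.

x_1(t) = 4e^(2t), x_2(t) = 9e^(4t) - 8e^(2t)

Coefficient matrix A = [[2, 0], [4, 4]].
Characteristic polynomial det(A - λI) = λ^2 - 6λ + 8 = 0.
Eigenvalues λ = 2, 4.
For λ=2: (A-λI) row 2 is [4, 2], so an eigenvector is (1, -2).
For λ=4: (A-λI) row 1 is [-2, 0], so an eigenvector is (0, 1).
General solution: K_1e^(2t)(1,-2) + K_2e^(4t)(0,1).
Applying x_1(0)=4, x_2(0)=1 gives K_1=4, K_2=9.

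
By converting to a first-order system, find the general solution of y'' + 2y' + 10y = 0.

Let x_1 = y, x_2 = y'. Then x_1' = x_2 and x_2' = -10x_1 - 2x_2.
A = [[0,1],[-10,-2]]; det(A-λI) = λ^2 + 2λ + 10.
Eigenvalues λ = -1 ± 3i.

y(t) = K_1e^(-t)cos(3t) + K_2e^(-t)sin(3t)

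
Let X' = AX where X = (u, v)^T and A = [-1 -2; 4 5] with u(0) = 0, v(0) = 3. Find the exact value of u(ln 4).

-180

A = [[-1,-2],[4,5]]; eigenvalues λ = 1, 3.
Eigenvectors: (1,-1) for λ=1, (1,-2) for λ=3.
From the initial condition, c_1 = 3, c_2 = -3.
u(ln 4) = (3)(4^1)(1) + (-3)(4^3)(1) = -180.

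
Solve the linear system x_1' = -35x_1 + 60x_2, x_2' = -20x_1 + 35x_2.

x_1(t) = 2c_1e^(-5t) + 3c_2e^(5t), x_2(t) = c_1e^(-5t) + 2c_2e^(5t)

Coefficient matrix A = [[-35, 60], [-20, 35]].
Characteristic polynomial det(A - λI) = λ^2 - 25 = 0.
Eigenvalues λ = -5, 5.
For λ=-5: (A-λI) row 1 is [-30, 60], so an eigenvector is (2, 1).
For λ=5: (A-λI) row 1 is [-40, 60], so an eigenvector is (3, 2).
General solution: c_1e^(-5t)(2,1) + c_2e^(5t)(3,2).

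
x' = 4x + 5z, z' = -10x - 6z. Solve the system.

Coefficient matrix A = [[4, 5], [-10, -6]].
Characteristic polynomial det(A - λI) = λ^2 + 2λ + 26 = 0.
Eigenvalues λ = -1 ± 5i (complex conjugate pair).
For λ=-1+5i: an eigenvector is (1,-1) - i(0,-1) = (1, -1 + i).
A real fundamental pair from Re and Im of e^((-1+5i)t)v: X_1 = e^(-t)(cos(5t)·(1,-1) + sin(5t)·(0,-1)), X_2 = e^(-t)(sin(5t)·(1,-1) - cos(5t)·(0,-1)).
General solution: C_1X_1 + C_2X_2.

x(t) = C_1e^(-t)cos(5t) + C_2e^(-t)sin(5t), z(t) = -C_1e^(-t)sin(5t) - C_1e^(-t)cos(5t) - C_2e^(-t)sin(5t) + C_2e^(-t)cos(5t)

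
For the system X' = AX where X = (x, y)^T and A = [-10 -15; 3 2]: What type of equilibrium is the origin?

A = [[-10,-15],[3,2]]; det(A-λI) = λ^2 + 8λ + 25.
λ = -4 ± 3i: negative real part.

stable spiral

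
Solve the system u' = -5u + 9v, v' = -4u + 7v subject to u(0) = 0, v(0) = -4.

u(t) = -36te^(t), v(t) = -24te^(t) - 4e^(t)

Coefficient matrix A = [[-5, 9], [-4, 7]].
Characteristic polynomial det(A - λI) = λ^2 - 2λ + 1 = 0.
Single eigenvalue λ = 1 with algebraic multiplicity 2.
Eigenvector v = (3,2); generalized eigenvector w with (A-λI)w=v is (1,1).
General solution: e^(t)[C_1·v + C_2·(t·v + w)].
Applying u(0)=0, v(0)=-4 gives C_1=4, C_2=-12.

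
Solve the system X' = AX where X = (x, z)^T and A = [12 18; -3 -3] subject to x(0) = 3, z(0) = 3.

x(t) = 27e^(6t) - 24e^(3t), z(t) = -9e^(6t) + 12e^(3t)

Coefficient matrix A = [[12, 18], [-3, -3]].
Characteristic polynomial det(A - λI) = λ^2 - 9λ + 18 = 0.
Eigenvalues λ = 6, 3.
For λ=6: (A-λI) row 1 is [6, 18], so an eigenvector is (-3, 1).
For λ=3: (A-λI) row 1 is [9, 18], so an eigenvector is (-2, 1).
General solution: C_1e^(6t)(-3,1) + C_2e^(3t)(-2,1).
Applying x(0)=3, z(0)=3 gives C_1=-9, C_2=12.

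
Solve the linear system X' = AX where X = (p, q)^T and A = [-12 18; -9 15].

p(t) = K_1e^(6t) - 2K_2e^(-3t), q(t) = K_1e^(6t) - K_2e^(-3t)

Coefficient matrix A = [[-12, 18], [-9, 15]].
Characteristic polynomial det(A - λI) = λ^2 - 3λ - 18 = 0.
Eigenvalues λ = 6, -3.
For λ=6: (A-λI) row 1 is [-18, 18], so an eigenvector is (1, 1).
For λ=-3: (A-λI) row 1 is [-9, 18], so an eigenvector is (-2, -1).
General solution: K_1e^(6t)(1,1) + K_2e^(-3t)(-2,-1).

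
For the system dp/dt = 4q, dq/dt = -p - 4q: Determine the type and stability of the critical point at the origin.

stable improper node

A = [[0,4],[-1,-4]]; det(A-λI) = λ^2 + 4λ + 4.
repeated λ = -2 with a single eigenvector.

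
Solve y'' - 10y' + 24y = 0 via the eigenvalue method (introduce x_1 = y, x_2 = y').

y(t) = K_1e^(4t) + K_2e^(6t)

Let x_1 = y, x_2 = y'. Then x_1' = x_2 and x_2' = -24x_1 + 10x_2.
A = [[0,1],[-24,10]]; det(A-λI) = λ^2 - 10λ + 24.
Eigenvalues λ = 4, 6 with eigenvectors (1,4), (1,6).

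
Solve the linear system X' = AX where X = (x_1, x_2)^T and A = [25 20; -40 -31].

Coefficient matrix A = [[25, 20], [-40, -31]].
Characteristic polynomial det(A - λI) = λ^2 + 6λ + 25 = 0.
Eigenvalues λ = -3 ± 4i (complex conjugate pair).
For λ=-3+4i: an eigenvector is (1,-1) - i(2,-3) = (1 - 2i, -1 + 3i).
A real fundamental pair from Re and Im of e^((-3+4i)t)v: X_1 = e^(-3t)(cos(4t)·(1,-1) + sin(4t)·(2,-3)), X_2 = e^(-3t)(sin(4t)·(1,-1) - cos(4t)·(2,-3)).
General solution: c_1X_1 + c_2X_2.

x_1(t) = 2c_1e^(-3t)sin(4t) + c_1e^(-3t)cos(4t) + c_2e^(-3t)sin(4t) - 2c_2e^(-3t)cos(4t), x_2(t) = -3c_1e^(-3t)sin(4t) - c_1e^(-3t)cos(4t) - c_2e^(-3t)sin(4t) + 3c_2e^(-3t)cos(4t)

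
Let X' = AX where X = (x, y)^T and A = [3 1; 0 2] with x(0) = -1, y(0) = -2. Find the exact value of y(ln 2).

-8

A = [[3,1],[0,2]]; eigenvalues λ = 2, 3.
Eigenvectors: (1,-1) for λ=2, (1,0) for λ=3.
From the initial condition, c_1 = 2, c_2 = -3.
y(ln 2) = (2)(2^2)(-1) + (-3)(2^3)(0) = -8.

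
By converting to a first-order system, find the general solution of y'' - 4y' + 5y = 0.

Let x_1 = y, x_2 = y'. Then x_1' = x_2 and x_2' = -5x_1 + 4x_2.
A = [[0,1],[-5,4]]; det(A-λI) = λ^2 - 4λ + 5.
Eigenvalues λ = 2 ± i.

y(t) = K_1e^(2t)cos(t) + K_2e^(2t)sin(t)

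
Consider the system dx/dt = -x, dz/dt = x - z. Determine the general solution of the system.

x(t) = -c_2e^(-t), z(t) = -c_1e^(-t) - c_2te^(-t) + c_2e^(-t)

Coefficient matrix A = [[-1, 0], [1, -1]].
Characteristic polynomial det(A - λI) = λ^2 + 2λ + 1 = 0.
Single eigenvalue λ = -1 with algebraic multiplicity 2.
Eigenvector v = (0,-1); generalized eigenvector w with (A-λI)w=v is (-1,1).
General solution: e^(-t)[c_1·v + c_2·(t·v + w)].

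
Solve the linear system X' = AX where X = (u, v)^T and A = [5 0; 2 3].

u(t) = c_2e^(5t), v(t) = -c_1e^(3t) + c_2e^(5t)

Coefficient matrix A = [[5, 0], [2, 3]].
Characteristic polynomial det(A - λI) = λ^2 - 8λ + 15 = 0.
Eigenvalues λ = 3, 5.
For λ=3: (A-λI) row 1 is [2, 0], so an eigenvector is (0, -1).
For λ=5: (A-λI) row 2 is [2, -2], so an eigenvector is (1, 1).
General solution: c_1e^(3t)(0,-1) + c_2e^(5t)(1,1).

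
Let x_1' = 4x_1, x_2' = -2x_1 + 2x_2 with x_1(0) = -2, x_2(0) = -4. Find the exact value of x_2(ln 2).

8

A = [[4,0],[-2,2]]; eigenvalues λ = 2, 4.
Eigenvectors: (0,1) for λ=2, (-1,1) for λ=4.
From the initial condition, c_1 = -6, c_2 = 2.
x_2(ln 2) = (-6)(2^2)(1) + (2)(2^4)(1) = 8.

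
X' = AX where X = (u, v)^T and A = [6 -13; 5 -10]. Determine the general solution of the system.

Coefficient matrix A = [[6, -13], [5, -10]].
Characteristic polynomial det(A - λI) = λ^2 + 4λ + 5 = 0.
Eigenvalues λ = -2 ± i (complex conjugate pair).
For λ=-2+i: an eigenvector is (-2,-1) - i(-3,-2) = (-2 + 3i, -1 + 2i).
A real fundamental pair from Re and Im of e^((-2+i)t)v: X_1 = e^(-2t)(cos(t)·(-2,-1) + sin(t)·(-3,-2)), X_2 = e^(-2t)(sin(t)·(-2,-1) - cos(t)·(-3,-2)).
General solution: K_1X_1 + K_2X_2.

u(t) = -3K_1e^(-2t)sin(t) - 2K_1e^(-2t)cos(t) - 2K_2e^(-2t)sin(t) + 3K_2e^(-2t)cos(t), v(t) = -2K_1e^(-2t)sin(t) - K_1e^(-2t)cos(t) - K_2e^(-2t)sin(t) + 2K_2e^(-2t)cos(t)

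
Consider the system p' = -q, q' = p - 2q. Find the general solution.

Coefficient matrix A = [[0, -1], [1, -2]].
Characteristic polynomial det(A - λI) = λ^2 + 2λ + 1 = 0.
Single eigenvalue λ = -1 with algebraic multiplicity 2.
Eigenvector v = (1,1); generalized eigenvector w with (A-λI)w=v is (0,-1).
General solution: e^(-t)[C_1·v + C_2·(t·v + w)].

p(t) = C_1e^(-t) + C_2te^(-t), q(t) = C_1e^(-t) + C_2te^(-t) - C_2e^(-t)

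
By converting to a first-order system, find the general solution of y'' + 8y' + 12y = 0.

y(t) = c_1e^(-6t) + c_2e^(-2t)

Let x_1 = y, x_2 = y'. Then x_1' = x_2 and x_2' = -12x_1 - 8x_2.
A = [[0,1],[-12,-8]]; det(A-λI) = λ^2 + 8λ + 12.
Eigenvalues λ = -6, -2 with eigenvectors (1,-6), (1,-2).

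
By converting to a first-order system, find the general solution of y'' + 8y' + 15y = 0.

y(t) = c_1e^(-3t) + c_2e^(-5t)

Let x_1 = y, x_2 = y'. Then x_1' = x_2 and x_2' = -15x_1 - 8x_2.
A = [[0,1],[-15,-8]]; det(A-λI) = λ^2 + 8λ + 15.
Eigenvalues λ = -3, -5 with eigenvectors (1,-3), (1,-5).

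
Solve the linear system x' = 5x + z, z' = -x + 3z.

x(t) = -c_1e^(4t) - c_2te^(4t) - 2c_2e^(4t), z(t) = c_1e^(4t) + c_2te^(4t) + c_2e^(4t)

Coefficient matrix A = [[5, 1], [-1, 3]].
Characteristic polynomial det(A - λI) = λ^2 - 8λ + 16 = 0.
Single eigenvalue λ = 4 with algebraic multiplicity 2.
Eigenvector v = (-1,1); generalized eigenvector w with (A-λI)w=v is (-2,1).
General solution: e^(4t)[c_1·v + c_2·(t·v + w)].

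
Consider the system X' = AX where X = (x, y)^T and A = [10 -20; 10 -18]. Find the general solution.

x(t) = 3K_1e^(-4t)sin(2t) - K_1e^(-4t)cos(2t) - K_2e^(-4t)sin(2t) - 3K_2e^(-4t)cos(2t), y(t) = 2K_1e^(-4t)sin(2t) - K_1e^(-4t)cos(2t) - K_2e^(-4t)sin(2t) - 2K_2e^(-4t)cos(2t)

Coefficient matrix A = [[10, -20], [10, -18]].
Characteristic polynomial det(A - λI) = λ^2 + 8λ + 20 = 0.
Eigenvalues λ = -4 ± 2i (complex conjugate pair).
For λ=-4+2i: an eigenvector is (-1,-1) - i(3,2) = (-1 - 3i, -1 - 2i).
A real fundamental pair from Re and Im of e^((-4+2i)t)v: X_1 = e^(-4t)(cos(2t)·(-1,-1) + sin(2t)·(3,2)), X_2 = e^(-4t)(sin(2t)·(-1,-1) - cos(2t)·(3,2)).
General solution: K_1X_1 + K_2X_2.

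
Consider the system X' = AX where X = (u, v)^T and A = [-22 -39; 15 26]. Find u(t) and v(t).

Coefficient matrix A = [[-22, -39], [15, 26]].
Characteristic polynomial det(A - λI) = λ^2 - 4λ + 13 = 0.
Eigenvalues λ = 2 ± 3i (complex conjugate pair).
For λ=2+3i: an eigenvector is (3,-2) - i(2,-1) = (3 - 2i, -2 + i).
A real fundamental pair from Re and Im of e^((2+3i)t)v: X_1 = e^(2t)(cos(3t)·(3,-2) + sin(3t)·(2,-1)), X_2 = e^(2t)(sin(3t)·(3,-2) - cos(3t)·(2,-1)).
General solution: c_1X_1 + c_2X_2.

u(t) = 2c_1e^(2t)sin(3t) + 3c_1e^(2t)cos(3t) + 3c_2e^(2t)sin(3t) - 2c_2e^(2t)cos(3t), v(t) = -c_1e^(2t)sin(3t) - 2c_1e^(2t)cos(3t) - 2c_2e^(2t)sin(3t) + c_2e^(2t)cos(3t)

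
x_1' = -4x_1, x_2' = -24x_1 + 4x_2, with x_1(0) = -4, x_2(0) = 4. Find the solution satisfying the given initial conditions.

Coefficient matrix A = [[-4, 0], [-24, 4]].
Characteristic polynomial det(A - λI) = λ^2 - 16 = 0.
Eigenvalues λ = 4, -4.
For λ=4: (A-λI) row 1 is [-8, 0], so an eigenvector is (0, -1).
For λ=-4: (A-λI) row 2 is [-24, 8], so an eigenvector is (1, 3).
General solution: C_1e^(4t)(0,-1) + C_2e^(-4t)(1,3).
Applying x_1(0)=-4, x_2(0)=4 gives C_1=-16, C_2=-4.

x_1(t) = -4e^(-4t), x_2(t) = 16e^(4t) - 12e^(-4t)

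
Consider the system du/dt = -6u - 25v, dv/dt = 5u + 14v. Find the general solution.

Coefficient matrix A = [[-6, -25], [5, 14]].
Characteristic polynomial det(A - λI) = λ^2 - 8λ + 41 = 0.
Eigenvalues λ = 4 ± 5i (complex conjugate pair).
For λ=4+5i: an eigenvector is (-2,1) - i(-1,0) = (-2 + i, 1).
A real fundamental pair from Re and Im of e^((4+5i)t)v: X_1 = e^(4t)(cos(5t)·(-2,1) + sin(5t)·(-1,0)), X_2 = e^(4t)(sin(5t)·(-2,1) - cos(5t)·(-1,0)).
General solution: C_1X_1 + C_2X_2.

u(t) = -C_1e^(4t)sin(5t) - 2C_1e^(4t)cos(5t) - 2C_2e^(4t)sin(5t) + C_2e^(4t)cos(5t), v(t) = C_1e^(4t)cos(5t) + C_2e^(4t)sin(5t)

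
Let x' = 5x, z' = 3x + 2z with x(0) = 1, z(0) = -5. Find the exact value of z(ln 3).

A = [[5,0],[3,2]]; eigenvalues λ = 5, 2.
Eigenvectors: (-1,-1) for λ=5, (0,1) for λ=2.
From the initial condition, c_1 = -1, c_2 = -6.
z(ln 3) = (-1)(3^5)(-1) + (-6)(3^2)(1) = 189.

189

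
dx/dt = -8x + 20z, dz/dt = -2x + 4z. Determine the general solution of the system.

x(t) = K_1e^(-2t)sin(2t) + 3K_1e^(-2t)cos(2t) + 3K_2e^(-2t)sin(2t) - K_2e^(-2t)cos(2t), z(t) = K_1e^(-2t)cos(2t) + K_2e^(-2t)sin(2t)

Coefficient matrix A = [[-8, 20], [-2, 4]].
Characteristic polynomial det(A - λI) = λ^2 + 4λ + 8 = 0.
Eigenvalues λ = -2 ± 2i (complex conjugate pair).
For λ=-2+2i: an eigenvector is (3,1) - i(1,0) = (3 - i, 1).
A real fundamental pair from Re and Im of e^((-2+2i)t)v: X_1 = e^(-2t)(cos(2t)·(3,1) + sin(2t)·(1,0)), X_2 = e^(-2t)(sin(2t)·(3,1) - cos(2t)·(1,0)).
General solution: K_1X_1 + K_2X_2.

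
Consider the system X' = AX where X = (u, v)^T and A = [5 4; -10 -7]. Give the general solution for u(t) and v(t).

Coefficient matrix A = [[5, 4], [-10, -7]].
Characteristic polynomial det(A - λI) = λ^2 + 2λ + 5 = 0.
Eigenvalues λ = -1 ± 2i (complex conjugate pair).
For λ=-1+2i: an eigenvector is (-1,2) - i(1,-1) = (-1 - i, 2 + i).
A real fundamental pair from Re and Im of e^((-1+2i)t)v: X_1 = e^(-t)(cos(2t)·(-1,2) + sin(2t)·(1,-1)), X_2 = e^(-t)(sin(2t)·(-1,2) - cos(2t)·(1,-1)).
General solution: K_1X_1 + K_2X_2.

u(t) = K_1e^(-t)sin(2t) - K_1e^(-t)cos(2t) - K_2e^(-t)sin(2t) - K_2e^(-t)cos(2t), v(t) = -K_1e^(-t)sin(2t) + 2K_1e^(-t)cos(2t) + 2K_2e^(-t)sin(2t) + K_2e^(-t)cos(2t)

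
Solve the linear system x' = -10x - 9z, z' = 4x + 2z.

Coefficient matrix A = [[-10, -9], [4, 2]].
Characteristic polynomial det(A - λI) = λ^2 + 8λ + 16 = 0.
Single eigenvalue λ = -4 with algebraic multiplicity 2.
Eigenvector v = (-3,2); generalized eigenvector w with (A-λI)w=v is (2,-1).
General solution: e^(-4t)[c_1·v + c_2·(t·v + w)].

x(t) = -3c_1e^(-4t) - 3c_2te^(-4t) + 2c_2e^(-4t), z(t) = 2c_1e^(-4t) + 2c_2te^(-4t) - c_2e^(-4t)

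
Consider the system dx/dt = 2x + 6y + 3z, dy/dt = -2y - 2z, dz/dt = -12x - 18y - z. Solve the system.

Coefficient matrix A = [[2, 6, 3], [0, -2, -2], [-12, -18, -1]].
det(A - λI) = 0 gives eigenvalues λ = -2, 2, -1.
For λ=-2: eigenvector (3,-2,0).
For λ=2: eigenvector (-1,1,-2).
For λ=-1: eigenvector (3,-2,1).
General solution: C_1e^(-2t)(3,-2,0) + C_2e^(2t)(-1,1,-2) + C_3e^(-t)(3,-2,1).

x(t) = 3C_1e^(-2t) - C_2e^(2t) + 3C_3e^(-t), y(t) = -2C_1e^(-2t) + C_2e^(2t) - 2C_3e^(-t), z(t) = -2C_2e^(2t) + C_3e^(-t)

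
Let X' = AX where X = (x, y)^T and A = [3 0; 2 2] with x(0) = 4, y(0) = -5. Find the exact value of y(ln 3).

99

A = [[3,0],[2,2]]; eigenvalues λ = 3, 2.
Eigenvectors: (-1,-2) for λ=3, (0,1) for λ=2.
From the initial condition, c_1 = -4, c_2 = -13.
y(ln 3) = (-4)(3^3)(-2) + (-13)(3^2)(1) = 99.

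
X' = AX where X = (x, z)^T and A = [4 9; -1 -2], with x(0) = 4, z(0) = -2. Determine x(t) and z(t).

x(t) = -6te^(t) + 4e^(t), z(t) = 2te^(t) - 2e^(t)

Coefficient matrix A = [[4, 9], [-1, -2]].
Characteristic polynomial det(A - λI) = λ^2 - 2λ + 1 = 0.
Single eigenvalue λ = 1 with algebraic multiplicity 2.
Eigenvector v = (3,-1); generalized eigenvector w with (A-λI)w=v is (-2,1).
General solution: e^(t)[K_1·v + K_2·(t·v + w)].
Applying x(0)=4, z(0)=-2 gives K_1=0, K_2=-2.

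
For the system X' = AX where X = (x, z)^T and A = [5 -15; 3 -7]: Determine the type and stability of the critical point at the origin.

stable spiral

A = [[5,-15],[3,-7]]; det(A-λI) = λ^2 + 2λ + 10.
λ = -1 ± 3i: negative real part.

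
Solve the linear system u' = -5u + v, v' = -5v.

Coefficient matrix A = [[-5, 1], [0, -5]].
Characteristic polynomial det(A - λI) = λ^2 + 10λ + 25 = 0.
Single eigenvalue λ = -5 with algebraic multiplicity 2.
Eigenvector v = (1,0); generalized eigenvector w with (A-λI)w=v is (-3,1).
General solution: e^(-5t)[C_1·v + C_2·(t·v + w)].

u(t) = C_1e^(-5t) + C_2te^(-5t) - 3C_2e^(-5t), v(t) = C_2e^(-5t)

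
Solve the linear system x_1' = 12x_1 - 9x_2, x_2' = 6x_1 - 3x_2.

x_1(t) = -C_1e^(3t) + 3C_2e^(6t), x_2(t) = -C_1e^(3t) + 2C_2e^(6t)

Coefficient matrix A = [[12, -9], [6, -3]].
Characteristic polynomial det(A - λI) = λ^2 - 9λ + 18 = 0.
Eigenvalues λ = 3, 6.
For λ=3: (A-λI) row 1 is [9, -9], so an eigenvector is (-1, -1).
For λ=6: (A-λI) row 1 is [6, -9], so an eigenvector is (3, 2).
General solution: C_1e^(3t)(-1,-1) + C_2e^(6t)(3,2).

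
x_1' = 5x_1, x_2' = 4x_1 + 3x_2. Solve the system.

x_1(t) = K_1e^(5t), x_2(t) = 2K_1e^(5t) + K_2e^(3t)

Coefficient matrix A = [[5, 0], [4, 3]].
Characteristic polynomial det(A - λI) = λ^2 - 8λ + 15 = 0.
Eigenvalues λ = 5, 3.
For λ=5: (A-λI) row 2 is [4, -2], so an eigenvector is (1, 2).
For λ=3: (A-λI) row 1 is [2, 0], so an eigenvector is (0, 1).
General solution: K_1e^(5t)(1,2) + K_2e^(3t)(0,1).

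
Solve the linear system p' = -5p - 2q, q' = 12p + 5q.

p(t) = -K_1e^(t) - K_2e^(-t), q(t) = 3K_1e^(t) + 2K_2e^(-t)

Coefficient matrix A = [[-5, -2], [12, 5]].
Characteristic polynomial det(A - λI) = λ^2 - 1 = 0.
Eigenvalues λ = 1, -1.
For λ=1: (A-λI) row 1 is [-6, -2], so an eigenvector is (-1, 3).
For λ=-1: (A-λI) row 1 is [-4, -2], so an eigenvector is (-1, 2).
General solution: K_1e^(t)(-1,3) + K_2e^(-t)(-1,2).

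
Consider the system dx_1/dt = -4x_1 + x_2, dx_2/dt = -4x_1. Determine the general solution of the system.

Coefficient matrix A = [[-4, 1], [-4, 0]].
Characteristic polynomial det(A - λI) = λ^2 + 4λ + 4 = 0.
Single eigenvalue λ = -2 with algebraic multiplicity 2.
Eigenvector v = (1,2); generalized eigenvector w with (A-λI)w=v is (1,3).
General solution: e^(-2t)[K_1·v + K_2·(t·v + w)].

x_1(t) = K_1e^(-2t) + K_2te^(-2t) + K_2e^(-2t), x_2(t) = 2K_1e^(-2t) + 2K_2te^(-2t) + 3K_2e^(-2t)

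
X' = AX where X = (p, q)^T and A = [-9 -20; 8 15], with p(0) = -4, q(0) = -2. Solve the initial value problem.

Coefficient matrix A = [[-9, -20], [8, 15]].
Characteristic polynomial det(A - λI) = λ^2 - 6λ + 25 = 0.
Eigenvalues λ = 3 ± 4i (complex conjugate pair).
For λ=3+4i: an eigenvector is (-2,1) - i(1,-1) = (-2 - i, 1 + i).
A real fundamental pair from Re and Im of e^((3+4i)t)v: X_1 = e^(3t)(cos(4t)·(-2,1) + sin(4t)·(1,-1)), X_2 = e^(3t)(sin(4t)·(-2,1) - cos(4t)·(1,-1)).
General solution: K_1X_1 + K_2X_2.
Applying p(0)=-4, q(0)=-2 gives K_1=6, K_2=-8.

p(t) = 22e^(3t)sin(4t) - 4e^(3t)cos(4t), q(t) = -14e^(3t)sin(4t) - 2e^(3t)cos(4t)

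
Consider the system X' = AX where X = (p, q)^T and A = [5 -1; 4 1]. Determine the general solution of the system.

p(t) = -c_1e^(3t) - c_2te^(3t) - c_2e^(3t), q(t) = -2c_1e^(3t) - 2c_2te^(3t) - c_2e^(3t)

Coefficient matrix A = [[5, -1], [4, 1]].
Characteristic polynomial det(A - λI) = λ^2 - 6λ + 9 = 0.
Single eigenvalue λ = 3 with algebraic multiplicity 2.
Eigenvector v = (-1,-2); generalized eigenvector w with (A-λI)w=v is (-1,-1).
General solution: e^(3t)[c_1·v + c_2·(t·v + w)].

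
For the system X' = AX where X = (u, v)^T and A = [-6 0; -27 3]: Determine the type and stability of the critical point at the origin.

saddle

A = [[-6,0],[-27,3]]; det(A-λI) = λ^2 + 3λ - 18.
λ = 3, -6: opposite signs.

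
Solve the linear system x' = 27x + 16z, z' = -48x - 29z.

Coefficient matrix A = [[27, 16], [-48, -29]].
Characteristic polynomial det(A - λI) = λ^2 + 2λ - 15 = 0.
Eigenvalues λ = 3, -5.
For λ=3: (A-λI) row 1 is [24, 16], so an eigenvector is (-2, 3).
For λ=-5: (A-λI) row 1 is [32, 16], so an eigenvector is (1, -2).
General solution: c_1e^(3t)(-2,3) + c_2e^(-5t)(1,-2).

x(t) = -2c_1e^(3t) + c_2e^(-5t), z(t) = 3c_1e^(3t) - 2c_2e^(-5t)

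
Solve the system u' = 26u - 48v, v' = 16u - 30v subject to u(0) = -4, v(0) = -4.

Coefficient matrix A = [[26, -48], [16, -30]].
Characteristic polynomial det(A - λI) = λ^2 + 4λ - 12 = 0.
Eigenvalues λ = -6, 2.
For λ=-6: (A-λI) row 1 is [32, -48], so an eigenvector is (3, 2).
For λ=2: (A-λI) row 1 is [24, -48], so an eigenvector is (-2, -1).
General solution: C_1e^(-6t)(3,2) + C_2e^(2t)(-2,-1).
Applying u(0)=-4, v(0)=-4 gives C_1=-4, C_2=-4.

u(t) = 8e^(2t) - 12e^(-6t), v(t) = 4e^(2t) - 8e^(-6t)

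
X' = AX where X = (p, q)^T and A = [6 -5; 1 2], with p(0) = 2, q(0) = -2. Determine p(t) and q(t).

p(t) = 14e^(4t)sin(t) + 2e^(4t)cos(t), q(t) = 6e^(4t)sin(t) - 2e^(4t)cos(t)

Coefficient matrix A = [[6, -5], [1, 2]].
Characteristic polynomial det(A - λI) = λ^2 - 8λ + 17 = 0.
Eigenvalues λ = 4 ± i (complex conjugate pair).
For λ=4+i: an eigenvector is (-1,0) - i(-2,-1) = (-1 + 2i, 0 + i).
A real fundamental pair from Re and Im of e^((4+i)t)v: X_1 = e^(4t)(cos(t)·(-1,0) + sin(t)·(-2,-1)), X_2 = e^(4t)(sin(t)·(-1,0) - cos(t)·(-2,-1)).
General solution: C_1X_1 + C_2X_2.
Applying p(0)=2, q(0)=-2 gives C_1=-6, C_2=-2.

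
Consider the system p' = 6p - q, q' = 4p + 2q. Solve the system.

Coefficient matrix A = [[6, -1], [4, 2]].
Characteristic polynomial det(A - λI) = λ^2 - 8λ + 16 = 0.
Single eigenvalue λ = 4 with algebraic multiplicity 2.
Eigenvector v = (1,2); generalized eigenvector w with (A-λI)w=v is (0,-1).
General solution: e^(4t)[c_1·v + c_2·(t·v + w)].

p(t) = c_1e^(4t) + c_2te^(4t), q(t) = 2c_1e^(4t) + 2c_2te^(4t) - c_2e^(4t)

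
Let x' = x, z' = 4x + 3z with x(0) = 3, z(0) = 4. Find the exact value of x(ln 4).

12

A = [[1,0],[4,3]]; eigenvalues λ = 3, 1.
Eigenvectors: (0,-1) for λ=3, (-1,2) for λ=1.
From the initial condition, c_1 = -10, c_2 = -3.
x(ln 4) = (-10)(4^3)(0) + (-3)(4^1)(-1) = 12.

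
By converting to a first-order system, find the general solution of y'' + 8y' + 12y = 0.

y(t) = K_1e^(-2t) + K_2e^(-6t)

Let x_1 = y, x_2 = y'. Then x_1' = x_2 and x_2' = -12x_1 - 8x_2.
A = [[0,1],[-12,-8]]; det(A-λI) = λ^2 + 8λ + 12.
Eigenvalues λ = -2, -6 with eigenvectors (1,-2), (1,-6).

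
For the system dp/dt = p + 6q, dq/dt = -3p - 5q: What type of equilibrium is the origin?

A = [[1,6],[-3,-5]]; det(A-λI) = λ^2 + 4λ + 13.
λ = -2 ± 3i: negative real part.

stable spiral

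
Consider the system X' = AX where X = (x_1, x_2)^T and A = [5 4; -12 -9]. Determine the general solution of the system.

x_1(t) = 2c_1e^(-t) - c_2e^(-3t), x_2(t) = -3c_1e^(-t) + 2c_2e^(-3t)

Coefficient matrix A = [[5, 4], [-12, -9]].
Characteristic polynomial det(A - λI) = λ^2 + 4λ + 3 = 0.
Eigenvalues λ = -1, -3.
For λ=-1: (A-λI) row 1 is [6, 4], so an eigenvector is (2, -3).
For λ=-3: (A-λI) row 1 is [8, 4], so an eigenvector is (-1, 2).
General solution: c_1e^(-t)(2,-3) + c_2e^(-3t)(-1,2).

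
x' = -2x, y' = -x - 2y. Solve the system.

x(t) = C_2e^(-2t), y(t) = -C_1e^(-2t) - C_2te^(-2t) + 2C_2e^(-2t)

Coefficient matrix A = [[-2, 0], [-1, -2]].
Characteristic polynomial det(A - λI) = λ^2 + 4λ + 4 = 0.
Single eigenvalue λ = -2 with algebraic multiplicity 2.
Eigenvector v = (0,-1); generalized eigenvector w with (A-λI)w=v is (1,2).
General solution: e^(-2t)[C_1·v + C_2·(t·v + w)].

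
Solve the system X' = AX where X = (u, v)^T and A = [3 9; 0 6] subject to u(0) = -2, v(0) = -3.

u(t) = -9e^(6t) + 7e^(3t), v(t) = -3e^(6t)

Coefficient matrix A = [[3, 9], [0, 6]].
Characteristic polynomial det(A - λI) = λ^2 - 9λ + 18 = 0.
Eigenvalues λ = 3, 6.
For λ=3: (A-λI) row 1 is [0, 9], so an eigenvector is (1, 0).
For λ=6: (A-λI) row 1 is [-3, 9], so an eigenvector is (-3, -1).
General solution: K_1e^(3t)(1,0) + K_2e^(6t)(-3,-1).
Applying u(0)=-2, v(0)=-3 gives K_1=7, K_2=3.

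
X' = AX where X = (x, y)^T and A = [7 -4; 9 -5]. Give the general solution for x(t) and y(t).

x(t) = 2C_1e^(t) + 2C_2te^(t) - C_2e^(t), y(t) = 3C_1e^(t) + 3C_2te^(t) - 2C_2e^(t)

Coefficient matrix A = [[7, -4], [9, -5]].
Characteristic polynomial det(A - λI) = λ^2 - 2λ + 1 = 0.
Single eigenvalue λ = 1 with algebraic multiplicity 2.
Eigenvector v = (2,3); generalized eigenvector w with (A-λI)w=v is (-1,-2).
General solution: e^(t)[C_1·v + C_2·(t·v + w)].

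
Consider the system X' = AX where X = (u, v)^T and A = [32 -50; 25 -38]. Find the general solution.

Coefficient matrix A = [[32, -50], [25, -38]].
Characteristic polynomial det(A - λI) = λ^2 + 6λ + 34 = 0.
Eigenvalues λ = -3 ± 5i (complex conjugate pair).
For λ=-3+5i: an eigenvector is (-1,-1) - i(3,2) = (-1 - 3i, -1 - 2i).
A real fundamental pair from Re and Im of e^((-3+5i)t)v: X_1 = e^(-3t)(cos(5t)·(-1,-1) + sin(5t)·(3,2)), X_2 = e^(-3t)(sin(5t)·(-1,-1) - cos(5t)·(3,2)).
General solution: C_1X_1 + C_2X_2.

u(t) = 3C_1e^(-3t)sin(5t) - C_1e^(-3t)cos(5t) - C_2e^(-3t)sin(5t) - 3C_2e^(-3t)cos(5t), v(t) = 2C_1e^(-3t)sin(5t) - C_1e^(-3t)cos(5t) - C_2e^(-3t)sin(5t) - 2C_2e^(-3t)cos(5t)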